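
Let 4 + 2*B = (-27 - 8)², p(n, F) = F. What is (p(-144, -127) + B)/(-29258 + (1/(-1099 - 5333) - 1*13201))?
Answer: -3109872/273096289 ≈ -0.011387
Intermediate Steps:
B = 1221/2 (B = -2 + (-27 - 8)²/2 = -2 + (½)*(-35)² = -2 + (½)*1225 = -2 + 1225/2 = 1221/2 ≈ 610.50)
(p(-144, -127) + B)/(-29258 + (1/(-1099 - 5333) - 1*13201)) = (-127 + 1221/2)/(-29258 + (1/(-1099 - 5333) - 1*13201)) = 967/(2*(-29258 + (1/(-6432) - 13201))) = 967/(2*(-29258 + (-1/6432 - 13201))) = 967/(2*(-29258 - 84908833/6432)) = 967/(2*(-273096289/6432)) = (967/2)*(-6432/273096289) = -3109872/273096289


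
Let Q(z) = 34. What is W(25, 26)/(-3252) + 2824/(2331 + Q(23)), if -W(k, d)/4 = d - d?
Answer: 2824/2365 ≈ 1.1941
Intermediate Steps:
W(k, d) = 0 (W(k, d) = -4*(d - d) = -4*0 = 0)
W(25, 26)/(-3252) + 2824/(2331 + Q(23)) = 0/(-3252) + 2824/(2331 + 34) = 0*(-1/3252) + 2824/2365 = 0 + 2824*(1/2365) = 0 + 2824/2365 = 2824/2365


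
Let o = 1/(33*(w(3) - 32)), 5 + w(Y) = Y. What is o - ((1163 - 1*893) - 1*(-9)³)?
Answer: -1120879/1122 ≈ -999.00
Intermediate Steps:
w(Y) = -5 + Y
o = -1/1122 (o = 1/(33*((-5 + 3) - 32)) = 1/(33*(-2 - 32)) = 1/(33*(-34)) = 1/(-1122) = -1/1122 ≈ -0.00089127)
o - ((1163 - 1*893) - 1*(-9)³) = -1/1122 - ((1163 - 1*893) - 1*(-9)³) = -1/1122 - ((1163 - 893) - 1*(-729)) = -1/1122 - (270 + 729) = -1/1122 - 1*999 = -1/1122 - 999 = -1120879/1122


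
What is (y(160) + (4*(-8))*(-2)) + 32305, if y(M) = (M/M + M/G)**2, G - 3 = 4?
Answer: 1613970/49 ≈ 32938.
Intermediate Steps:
G = 7 (G = 3 + 4 = 7)
y(M) = (1 + M/7)**2 (y(M) = (M/M + M/7)**2 = (1 + M*(1/7))**2 = (1 + M/7)**2)
(y(160) + (4*(-8))*(-2)) + 32305 = ((7 + 160)**2/49 + (4*(-8))*(-2)) + 32305 = ((1/49)*167**2 - 32*(-2)) + 32305 = ((1/49)*27889 + 64) + 32305 = (27889/49 + 64) + 32305 = 31025/49 + 32305 = 1613970/49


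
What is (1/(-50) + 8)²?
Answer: 159201/2500 ≈ 63.680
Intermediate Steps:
(1/(-50) + 8)² = (-1/50 + 8)² = (399/50)² = 159201/2500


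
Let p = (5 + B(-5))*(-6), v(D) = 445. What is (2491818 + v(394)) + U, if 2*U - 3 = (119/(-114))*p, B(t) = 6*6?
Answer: 47355465/19 ≈ 2.4924e+6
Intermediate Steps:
B(t) = 36
p = -246 (p = (5 + 36)*(-6) = 41*(-6) = -246)
U = 2468/19 (U = 3/2 + ((119/(-114))*(-246))/2 = 3/2 + (-1/114*119*(-246))/2 = 3/2 + (-119/114*(-246))/2 = 3/2 + (½)*(4879/19) = 3/2 + 4879/38 = 2468/19 ≈ 129.89)
(2491818 + v(394)) + U = (2491818 + 445) + 2468/19 = 2492263 + 2468/19 = 47355465/19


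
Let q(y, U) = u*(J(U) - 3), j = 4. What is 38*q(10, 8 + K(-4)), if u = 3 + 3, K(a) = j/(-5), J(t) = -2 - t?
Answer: -13908/5 ≈ -2781.6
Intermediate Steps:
K(a) = -⅘ (K(a) = 4/(-5) = 4*(-⅕) = -⅘)
u = 6
q(y, U) = -30 - 6*U (q(y, U) = 6*((-2 - U) - 3) = 6*(-5 - U) = -30 - 6*U)
38*q(10, 8 + K(-4)) = 38*(-30 - 6*(8 - ⅘)) = 38*(-30 - 6*36/5) = 38*(-30 - 216/5) = 38*(-366/5) = -13908/5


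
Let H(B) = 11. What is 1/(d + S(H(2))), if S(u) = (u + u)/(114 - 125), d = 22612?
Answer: 1/22610 ≈ 4.4228e-5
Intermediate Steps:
S(u) = -2*u/11 (S(u) = (2*u)/(-11) = (2*u)*(-1/11) = -2*u/11)
1/(d + S(H(2))) = 1/(22612 - 2/11*11) = 1/(22612 - 2) = 1/22610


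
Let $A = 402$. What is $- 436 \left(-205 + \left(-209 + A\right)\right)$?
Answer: $5232$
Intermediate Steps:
$- 436 \left(-205 + \left(-209 + A\right)\right) = - 436 \left(-205 + \left(-209 + 402\right)\right) = - 436 \left(-205 + 193\right) = \left(-436\right) \left(-12\right) = 5232$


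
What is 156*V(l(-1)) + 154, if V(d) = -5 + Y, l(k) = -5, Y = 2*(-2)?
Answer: -1250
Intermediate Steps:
Y = -4
V(d) = -9 (V(d) = -5 - 4 = -9)
156*V(l(-1)) + 154 = 156*(-9) + 154 = -1404 + 154 = -1250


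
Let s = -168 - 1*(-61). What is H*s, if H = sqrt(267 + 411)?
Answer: -107*sqrt(678) ≈ -2786.1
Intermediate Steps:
H = sqrt(678) ≈ 26.038
s = -107 (s = -168 + 61 = -107)
H*s = sqrt(678)*(-107) = -107*sqrt(678)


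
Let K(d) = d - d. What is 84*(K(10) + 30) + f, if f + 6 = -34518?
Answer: -32004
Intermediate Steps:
f = -34524 (f = -6 - 34518 = -34524)
K(d) = 0
84*(K(10) + 30) + f = 84*(0 + 30) - 34524 = 84*30 - 34524 = 2520 - 34524 = -32004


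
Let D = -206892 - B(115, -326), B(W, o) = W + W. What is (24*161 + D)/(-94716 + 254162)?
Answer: -101629/79723 ≈ -1.2748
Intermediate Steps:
B(W, o) = 2*W
D = -207122 (D = -206892 - 2*115 = -206892 - 1*230 = -206892 - 230 = -207122)
(24*161 + D)/(-94716 + 254162) = (24*161 - 207122)/(-94716 + 254162) = (3864 - 207122)/159446 = -203258*1/159446 = -101629/79723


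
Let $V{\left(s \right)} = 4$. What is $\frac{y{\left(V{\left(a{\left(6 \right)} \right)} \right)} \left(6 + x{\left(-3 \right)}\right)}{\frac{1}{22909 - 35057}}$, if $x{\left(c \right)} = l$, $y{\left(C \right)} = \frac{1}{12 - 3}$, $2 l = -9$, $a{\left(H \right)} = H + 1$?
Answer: $- \frac{6074}{3} \approx -2024.7$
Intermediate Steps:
$a{\left(H \right)} = 1 + H$
$l = - \frac{9}{2}$ ($l = \frac{1}{2} \left(-9\right) = - \frac{9}{2} \approx -4.5$)
$y{\left(C \right)} = \frac{1}{9}$
$x{\left(c \right)} = - \frac{9}{2}$
$\frac{y{\left(V{\left(a{\left(6 \right)} \right)} \right)} \left(6 + x{\left(-3 \right)}\right)}{\frac{1}{22909 - 35057}} = \frac{\frac{1}{9} \left(6 - \frac{9}{2}\right)}{\frac{1}{22909 - 35057}} = \frac{\frac{1}{9} \cdot \frac{3}{2}}{\frac{1}{-12148}} = \frac{1}{6 \left(- \frac{1}{12148}\right)} = \frac{1}{6} \left(-12148\right) = - \frac{6074}{3}$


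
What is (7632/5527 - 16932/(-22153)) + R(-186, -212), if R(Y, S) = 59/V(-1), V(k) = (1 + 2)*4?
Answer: 10375796549/1469275572 ≈ 7.0618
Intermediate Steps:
V(k) = 12 (V(k) = 3*4 = 12)
R(Y, S) = 59/12
(7632/5527 - 16932/(-22153)) + R(-186, -212) = (7632/5527 - 16932/(-22153)) + 59/12 = (7632*(1/5527) - 16932*(-1/22153)) + 59/12 = (7632/5527 + 16932/22153) + 59/12 = 262654860/122439631 + 59/12 = 10375796549/1469275572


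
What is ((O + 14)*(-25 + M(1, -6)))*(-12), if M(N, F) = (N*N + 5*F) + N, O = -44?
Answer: -19080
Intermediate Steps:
M(N, F) = N + N**2 + 5*F (M(N, F) = (N**2 + 5*F) + N = N + N**2 + 5*F)
((O + 14)*(-25 + M(1, -6)))*(-12) = ((-44 + 14)*(-25 + (1 + 1**2 + 5*(-6))))*(-12) = -30*(-25 + (1 + 1 - 30))*(-12) = -30*(-25 - 28)*(-12) = -30*(-53)*(-12) = 1590*(-12) = -19080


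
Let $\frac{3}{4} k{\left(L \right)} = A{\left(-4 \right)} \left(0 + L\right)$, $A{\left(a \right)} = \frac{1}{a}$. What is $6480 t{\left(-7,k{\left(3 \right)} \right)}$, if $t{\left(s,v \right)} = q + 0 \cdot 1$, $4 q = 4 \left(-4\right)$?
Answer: $-25920$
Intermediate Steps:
$k{\left(L \right)} = - \frac{L}{3}$ ($k{\left(L \right)} = \frac{4 \frac{0 + L}{-4}}{3} = \frac{4 \left(- \frac{L}{4}\right)}{3} = - \frac{L}{3}$)
$q = -4$ ($q = \frac{4 \left(-4\right)}{4} = \frac{1}{4} \left(-16\right) = -4$)
$t{\left(s,v \right)} = -4$ ($t{\left(s,v \right)} = -4 + 0 \cdot 1 = -4 + 0 = -4$)
$6480 t{\left(-7,k{\left(3 \right)} \right)} = 6480 \left(-4\right) = -25920$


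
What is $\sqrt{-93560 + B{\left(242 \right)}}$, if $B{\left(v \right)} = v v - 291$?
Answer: $71 i \sqrt{7} \approx 187.85 i$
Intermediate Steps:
$B{\left(v \right)} = -291 + v^{2}$ ($B{\left(v \right)} = v^{2} - 291 = -291 + v^{2}$)
$\sqrt{-93560 + B{\left(242 \right)}} = \sqrt{-93560 - \left(291 - 242^{2}\right)} = \sqrt{-93560 + \left(-291 + 58564\right)} = \sqrt{-93560 + 58273} = \sqrt{-35287} = 71 i \sqrt{7}$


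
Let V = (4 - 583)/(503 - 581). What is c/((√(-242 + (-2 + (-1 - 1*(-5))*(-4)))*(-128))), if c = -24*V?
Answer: -579*I*√65/54080 ≈ -0.086317*I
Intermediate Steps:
V = 193/26 (V = -579/(-78) = -579*(-1/78) = 193/26 ≈ 7.4231)
c = -2316/13 (c = -24*193/26 = -2316/13 ≈ -178.15)
c/((√(-242 + (-2 + (-1 - 1*(-5))*(-4)))*(-128))) = -2316*(-1/(128*√(-242 + (-2 + (-1 - 1*(-5))*(-4)))))/13 = -2316*(-1/(128*√(-242 + (-2 + (-1 + 5)*(-4)))))/13 = -2316*(-1/(128*√(-242 + (-2 + 4*(-4)))))/13 = -2316*(-1/(128*√(-242 + (-2 - 16))))/13 = -2316*(-1/(128*√(-242 - 18)))/13 = -2316*I*√65/16640/13 = -579*I*√65/54080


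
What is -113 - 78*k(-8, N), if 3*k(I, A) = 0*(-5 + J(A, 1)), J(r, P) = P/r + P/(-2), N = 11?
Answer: -113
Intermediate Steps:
J(r, P) = -P/2 + P/r (J(r, P) = P/r + P*(-½) = P/r - P/2 = -P/2 + P/r)
k(I, A) = 0 (k(I, A) = (0*(-5 + (-½*1 + 1/A)))/3 = (0*(-5 + (-½ + 1/A)))/3 = (0*(-11/2 + 1/A))/3 = (⅓)*0 = 0)
-113 - 78*k(-8, N) = -113 - 78*0 = -113 + 0 = -113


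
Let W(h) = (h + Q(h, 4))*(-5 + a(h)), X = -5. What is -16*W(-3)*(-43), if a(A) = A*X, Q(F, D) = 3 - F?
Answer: 20640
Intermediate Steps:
a(A) = -5*A (a(A) = A*(-5) = -5*A)
W(h) = -15 - 15*h (W(h) = (h + (3 - h))*(-5 - 5*h) = 3*(-5 - 5*h) = -15 - 15*h)
-16*W(-3)*(-43) = -16*(-15 - 15*(-3))*(-43) = -16*(-15 + 45)*(-43) = -16*30*(-43) = -480*(-43) = 20640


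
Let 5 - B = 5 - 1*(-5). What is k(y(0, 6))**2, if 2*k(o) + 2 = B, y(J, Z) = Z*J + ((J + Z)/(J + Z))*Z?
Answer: 49/4 ≈ 12.250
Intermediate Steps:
y(J, Z) = Z + J*Z (y(J, Z) = J*Z + 1*Z = J*Z + Z = Z + J*Z)
B = -5 (B = 5 - (5 - 1*(-5)) = 5 - (5 + 5) = 5 - 1*10 = 5 - 10 = -5)
k(o) = -7/2 (k(o) = -1 + (1/2)*(-5) = -1 - 5/2 = -7/2)
k(y(0, 6))**2 = (-7/2)**2 = 49/4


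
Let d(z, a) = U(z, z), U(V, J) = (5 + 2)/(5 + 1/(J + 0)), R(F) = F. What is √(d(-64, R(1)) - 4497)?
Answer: I*√457476305/319 ≈ 67.049*I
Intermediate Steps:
U(V, J) = 7/(5 + 1/J)
d(z, a) = 7*z/(1 + 5*z)
√(d(-64, R(1)) - 4497) = √(7*(-64)/(1 + 5*(-64)) - 4497) = √(7*(-64)/(1 - 320) - 4497) = √(7*(-64)/(-319) - 4497) = √(7*(-64)*(-1/319) - 4497) = √(448/319 - 4497) = √(-1434095/319) = I*√457476305/319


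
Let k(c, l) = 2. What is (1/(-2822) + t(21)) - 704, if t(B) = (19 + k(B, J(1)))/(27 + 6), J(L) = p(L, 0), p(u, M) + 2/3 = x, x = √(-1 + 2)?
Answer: -21833825/31042 ≈ -703.36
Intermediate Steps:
x = 1 (x = √1 = 1)
p(u, M) = ⅓ (p(u, M) = -⅔ + 1 = ⅓)
J(L) = ⅓
t(B) = 7/11 (t(B) = (19 + 2)/(27 + 6) = 21/33 = 21*(1/33) = 7/11)
(1/(-2822) + t(21)) - 704 = (1/(-2822) + 7/11) - 704 = (-1/2822 + 7/11) - 704 = 19743/31042 - 704 = -21833825/31042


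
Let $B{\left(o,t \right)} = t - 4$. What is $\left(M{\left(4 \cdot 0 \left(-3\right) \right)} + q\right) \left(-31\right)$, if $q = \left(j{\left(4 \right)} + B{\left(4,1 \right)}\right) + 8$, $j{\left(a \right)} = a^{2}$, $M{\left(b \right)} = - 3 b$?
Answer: $-651$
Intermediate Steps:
$B{\left(o,t \right)} = -4 + t$
$q = 21$ ($q = \left(4^{2} + \left(-4 + 1\right)\right) + 8 = \left(16 - 3\right) + 8 = 13 + 8 = 21$)
$\left(M{\left(4 \cdot 0 \left(-3\right) \right)} + q\right) \left(-31\right) = \left(- 3 \cdot 4 \cdot 0 \left(-3\right) + 21\right) \left(-31\right) = \left(- 3 \cdot 0 \left(-3\right) + 21\right) \left(-31\right) = \left(\left(-3\right) 0 + 21\right) \left(-31\right) = \left(0 + 21\right) \left(-31\right) = 21 \left(-31\right) = -651$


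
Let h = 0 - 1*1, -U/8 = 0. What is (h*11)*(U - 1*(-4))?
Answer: -44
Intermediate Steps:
U = 0 (U = -8*0 = 0)
h = -1 (h = 0 - 1 = -1)
(h*11)*(U - 1*(-4)) = (-1*11)*(0 - 1*(-4)) = -11*(0 + 4) = -11*4 = -44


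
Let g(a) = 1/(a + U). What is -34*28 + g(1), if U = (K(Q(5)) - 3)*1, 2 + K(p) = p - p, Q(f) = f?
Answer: -3809/4 ≈ -952.25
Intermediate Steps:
K(p) = -2 (K(p) = -2 + (p - p) = -2 + 0 = -2)
U = -5 (U = (-2 - 3)*1 = -5*1 = -5)
g(a) = 1/(-5 + a) (g(a) = 1/(a - 5) = 1/(-5 + a))
-34*28 + g(1) = -34*28 + 1/(-5 + 1) = -952 + 1/(-4) = -952 - ¼ = -3809/4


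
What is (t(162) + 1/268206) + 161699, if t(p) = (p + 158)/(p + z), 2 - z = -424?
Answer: 2125070609915/13142094 ≈ 1.6170e+5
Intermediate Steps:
z = 426 (z = 2 - 1*(-424) = 2 + 424 = 426)
t(p) = (158 + p)/(426 + p) (t(p) = (p + 158)/(p + 426) = (158 + p)/(426 + p))
(t(162) + 1/268206) + 161699 = ((158 + 162)/(426 + 162) + 1/268206) + 161699 = (320/588 + 1/268206) + 161699 = ((1/588)*320 + 1/268206) + 161699 = (80/147 + 1/268206) + 161699 = 7152209/13142094 + 161699 = 2125070609915/13142094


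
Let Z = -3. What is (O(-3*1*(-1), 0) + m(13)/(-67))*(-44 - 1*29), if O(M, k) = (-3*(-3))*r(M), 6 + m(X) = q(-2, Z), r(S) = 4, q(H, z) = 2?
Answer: -176368/67 ≈ -2632.4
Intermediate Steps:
m(X) = -4 (m(X) = -6 + 2 = -4)
O(M, k) = 36 (O(M, k) = -3*(-3)*4 = 9*4 = 36)
(O(-3*1*(-1), 0) + m(13)/(-67))*(-44 - 1*29) = (36 - 4/(-67))*(-44 - 1*29) = (36 - 4*(-1/67))*(-44 - 29) = (36 + 4/67)*(-73) = (2416/67)*(-73) = -176368/67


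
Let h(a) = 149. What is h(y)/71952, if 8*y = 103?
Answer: 149/71952 ≈ 0.0020708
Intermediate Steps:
y = 103/8 (y = (1/8)*103 = 103/8 ≈ 12.875)
h(y)/71952 = 149/71952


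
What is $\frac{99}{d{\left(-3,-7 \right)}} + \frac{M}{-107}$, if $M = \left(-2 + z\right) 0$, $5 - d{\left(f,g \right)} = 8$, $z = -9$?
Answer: $-33$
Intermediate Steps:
$d{\left(f,g \right)} = -3$ ($d{\left(f,g \right)} = 5 - 8 = -3$)
$M = 0$ ($M = \left(-2 - 9\right) 0 = \left(-11\right) 0 = 0$)
$\frac{99}{d{\left(-3,-7 \right)}} + \frac{M}{-107} = \frac{99}{-3} + \frac{0}{-107} = 99 \left(- \frac{1}{3}\right) + 0 \left(- \frac{1}{107}\right) = -33 + 0 = -33$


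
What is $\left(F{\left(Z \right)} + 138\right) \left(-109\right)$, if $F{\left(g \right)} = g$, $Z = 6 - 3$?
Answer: $-15369$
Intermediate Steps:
$Z = 3$ ($Z = 6 - 3 = 3$)
$\left(F{\left(Z \right)} + 138\right) \left(-109\right) = \left(3 + 138\right) \left(-109\right) = 141 \left(-109\right) = -15369$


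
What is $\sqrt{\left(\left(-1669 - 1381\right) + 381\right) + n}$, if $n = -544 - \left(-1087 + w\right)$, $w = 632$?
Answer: $i \sqrt{2758} \approx 52.517 i$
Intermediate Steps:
$n = -89$ ($n = -544 + \left(1087 - 632\right) = -544 + 455 = -89$)
$\sqrt{\left(\left(-1669 - 1381\right) + 381\right) + n} = \sqrt{\left(\left(-1669 - 1381\right) + 381\right) - 89} = \sqrt{\left(-3050 + 381\right) - 89} = \sqrt{-2669 - 89} = \sqrt{-2758} = i \sqrt{2758}$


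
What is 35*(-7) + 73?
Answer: -172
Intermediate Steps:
35*(-7) + 73 = -245 + 73 = -172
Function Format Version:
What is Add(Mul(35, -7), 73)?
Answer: -172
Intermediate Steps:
Add(Mul(35, -7), 73) = Add(-245, 73) = -172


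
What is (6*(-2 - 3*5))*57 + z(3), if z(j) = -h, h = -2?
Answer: -5812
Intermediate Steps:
z(j) = 2 (z(j) = -1*(-2) = 2)
(6*(-2 - 3*5))*57 + z(3) = (6*(-2 - 3*5))*57 + 2 = (6*(-2 - 15))*57 + 2 = (6*(-17))*57 + 2 = -102*57 + 2 = -5814 + 2 = -5812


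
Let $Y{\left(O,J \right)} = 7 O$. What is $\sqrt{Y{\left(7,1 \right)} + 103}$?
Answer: $2 \sqrt{38} \approx 12.329$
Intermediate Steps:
$\sqrt{Y{\left(7,1 \right)} + 103} = \sqrt{7 \cdot 7 + 103} = \sqrt{49 + 103} = \sqrt{152} = 2 \sqrt{38}$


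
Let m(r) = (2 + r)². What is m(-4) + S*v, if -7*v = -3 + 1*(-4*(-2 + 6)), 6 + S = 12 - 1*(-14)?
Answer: 408/7 ≈ 58.286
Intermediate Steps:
S = 20 (S = -6 + (12 - 1*(-14)) = -6 + (12 + 14) = -6 + 26 = 20)
v = 19/7 (v = -(-3 + 1*(-4*(-2 + 6)))/7 = -(-3 + 1*(-4*4))/7 = -(-3 + 1*(-16))/7 = -(-3 - 16)/7 = -⅐*(-19) = 19/7 ≈ 2.7143)
m(-4) + S*v = (2 - 4)² + 20*(19/7) = (-2)² + 380/7 = 4 + 380/7 = 408/7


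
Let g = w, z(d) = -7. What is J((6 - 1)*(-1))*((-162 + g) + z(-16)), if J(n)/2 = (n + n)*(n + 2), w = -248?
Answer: -25020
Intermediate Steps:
g = -248
J(n) = 4*n*(2 + n) (J(n) = 2*((n + n)*(n + 2)) = 2*((2*n)*(2 + n)) = 2*(2*n*(2 + n)) = 4*n*(2 + n))
J((6 - 1)*(-1))*((-162 + g) + z(-16)) = (4*((6 - 1)*(-1))*(2 + (6 - 1)*(-1)))*((-162 - 248) - 7) = (4*(5*(-1))*(2 + 5*(-1)))*(-410 - 7) = (4*(-5)*(2 - 5))*(-417) = (4*(-5)*(-3))*(-417) = 60*(-417) = -25020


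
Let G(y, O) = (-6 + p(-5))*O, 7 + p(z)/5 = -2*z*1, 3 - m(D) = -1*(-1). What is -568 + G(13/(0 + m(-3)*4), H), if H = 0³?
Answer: -568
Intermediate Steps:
m(D) = 2 (m(D) = 3 - (-1)*(-1) = 3 - 1*1 = 3 - 1 = 2)
p(z) = -35 - 10*z (p(z) = -35 + 5*(-2*z*1) = -35 + 5*(-2*z) = -35 - 10*z)
H = 0
G(y, O) = 9*O (G(y, O) = (-6 + (-35 - 10*(-5)))*O = (-6 + (-35 + 50))*O = (-6 + 15)*O = 9*O)
-568 + G(13/(0 + m(-3)*4), H) = -568 + 9*0 = -568 + 0 = -568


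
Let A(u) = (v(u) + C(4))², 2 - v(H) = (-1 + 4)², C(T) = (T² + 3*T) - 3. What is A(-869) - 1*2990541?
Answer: -2990217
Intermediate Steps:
C(T) = -3 + T² + 3*T
v(H) = -7 (v(H) = 2 - (-1 + 4)² = 2 - 1*3² = 2 - 1*9 = 2 - 9 = -7)
A(u) = 324 (A(u) = (-7 + (-3 + 4² + 3*4))² = (-7 + (-3 + 16 + 12))² = (-7 + 25)² = 18² = 324)
A(-869) - 1*2990541 = 324 - 1*2990541 = 324 - 2990541 = -2990217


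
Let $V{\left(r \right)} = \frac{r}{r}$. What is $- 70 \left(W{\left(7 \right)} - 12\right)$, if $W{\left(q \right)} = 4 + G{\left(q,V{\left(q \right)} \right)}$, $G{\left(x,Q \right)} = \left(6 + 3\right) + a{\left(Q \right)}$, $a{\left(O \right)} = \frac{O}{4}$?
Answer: $- \frac{175}{2} \approx -87.5$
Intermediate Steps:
$a{\left(O \right)} = \frac{O}{4}$ ($a{\left(O \right)} = O \frac{1}{4} = \frac{O}{4}$)
$V{\left(r \right)} = 1$
$G{\left(x,Q \right)} = 9 + \frac{Q}{4}$ ($G{\left(x,Q \right)} = \left(6 + 3\right) + \frac{Q}{4} = 9 + \frac{Q}{4}$)
$W{\left(q \right)} = \frac{53}{4}$ ($W{\left(q \right)} = 4 + \left(9 + \frac{1}{4} \cdot 1\right) = 4 + \left(9 + \frac{1}{4}\right) = 4 + \frac{37}{4} = \frac{53}{4}$)
$- 70 \left(W{\left(7 \right)} - 12\right) = - 70 \left(\frac{53}{4} - 12\right) = \left(-70\right) \frac{5}{4} = - \frac{175}{2}$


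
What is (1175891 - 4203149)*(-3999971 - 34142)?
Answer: 12212300852154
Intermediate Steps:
(1175891 - 4203149)*(-3999971 - 34142) = -3027258*(-4034113) = 12212300852154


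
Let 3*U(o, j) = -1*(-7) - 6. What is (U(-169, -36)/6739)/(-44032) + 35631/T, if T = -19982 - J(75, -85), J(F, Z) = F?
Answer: -31718536069721/17854639991808 ≈ -1.7765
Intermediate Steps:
U(o, j) = ⅓ (U(o, j) = (-1*(-7) - 6)/3 = (7 - 6)/3 = (⅓)*1 = ⅓)
T = -20057 (T = -19982 - 1*75 = -19982 - 75 = -20057)
(U(-169, -36)/6739)/(-44032) + 35631/T = ((⅓)/6739)/(-44032) + 35631/(-20057) = ((⅓)*(1/6739))*(-1/44032) + 35631*(-1/20057) = (1/20217)*(-1/44032) - 35631/20057 = -1/890194944 - 35631/20057 = -31718536069721/17854639991808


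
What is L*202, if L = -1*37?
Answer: -7474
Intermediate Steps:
L = -37
L*202 = -37*202 = -7474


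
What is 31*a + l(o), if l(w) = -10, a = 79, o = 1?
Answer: 2439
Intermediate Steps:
31*a + l(o) = 31*79 - 10 = 2449 - 10 = 2439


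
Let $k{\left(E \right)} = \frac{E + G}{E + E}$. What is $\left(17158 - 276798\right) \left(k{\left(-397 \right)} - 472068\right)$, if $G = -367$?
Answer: $\frac{48659291818960}{397} \approx 1.2257 \cdot 10^{11}$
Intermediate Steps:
$k{\left(E \right)} = \frac{-367 + E}{2 E}$ ($k{\left(E \right)} = \frac{E - 367}{E + E} = \frac{-367 + E}{2 E}$)
$\left(17158 - 276798\right) \left(k{\left(-397 \right)} - 472068\right) = \left(17158 - 276798\right) \left(\frac{-367 - 397}{2 \left(-397\right)} - 472068\right) = - 259640 \left(\frac{1}{2} \left(- \frac{1}{397}\right) \left(-764\right) - 472068\right) = - 259640 \left(\frac{382}{397} - 472068\right) = \left(-259640\right) \left(- \frac{187410614}{397}\right) = \frac{48659291818960}{397}$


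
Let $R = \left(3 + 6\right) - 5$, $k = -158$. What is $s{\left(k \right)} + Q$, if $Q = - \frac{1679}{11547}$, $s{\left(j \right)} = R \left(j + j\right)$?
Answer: $- \frac{14597087}{11547} \approx -1264.1$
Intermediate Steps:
$R = 4$ ($R = 9 - 5 = 4$)
$s{\left(j \right)} = 8 j$ ($s{\left(j \right)} = 4 \left(j + j\right) = 4 \cdot 2 j = 8 j$)
$Q = - \frac{1679}{11547}$ ($Q = \left(-1679\right) \frac{1}{11547} = - \frac{1679}{11547} \approx -0.14541$)
$s{\left(k \right)} + Q = 8 \left(-158\right) - \frac{1679}{11547} = -1264 - \frac{1679}{11547} = - \frac{14597087}{11547}$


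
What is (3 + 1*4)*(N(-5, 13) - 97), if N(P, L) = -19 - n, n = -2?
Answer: -798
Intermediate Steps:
N(P, L) = -17 (N(P, L) = -19 - 1*(-2) = -19 + 2 = -17)
(3 + 1*4)*(N(-5, 13) - 97) = (3 + 1*4)*(-17 - 97) = (3 + 4)*(-114) = 7*(-114) = -798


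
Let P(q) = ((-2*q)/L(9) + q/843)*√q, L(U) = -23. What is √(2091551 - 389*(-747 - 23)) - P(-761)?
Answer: 11*√19761 + 1300549*I*√761/19389 ≈ 1546.3 + 1850.4*I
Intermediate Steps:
P(q) = 1709*q^(3/2)/19389 (P(q) = (-2*q/(-23) + q/843)*√q = (-2*q*(-1/23) + q*(1/843))*√q = (2*q/23 + q/843)*√q = (1709*q/19389)*√q = 1709*q^(3/2)/19389)
√(2091551 - 389*(-747 - 23)) - P(-761) = √(2091551 - 389*(-747 - 23)) - 1709*(-761)^(3/2)/19389 = √(2091551 - 389*(-770)) - 1709*(-761*I*√761)/19389 = √(2091551 + 299530) - (-1300549)*I*√761/19389 = √2391081 + 1300549*I*√761/19389 = 11*√19761 + 1300549*I*√761/19389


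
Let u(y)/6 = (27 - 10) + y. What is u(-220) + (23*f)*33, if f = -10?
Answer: -8808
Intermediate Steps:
u(y) = 102 + 6*y (u(y) = 6*((27 - 10) + y) = 6*(17 + y) = 102 + 6*y)
u(-220) + (23*f)*33 = (102 + 6*(-220)) + (23*(-10))*33 = (102 - 1320) - 230*33 = -1218 - 7590 = -8808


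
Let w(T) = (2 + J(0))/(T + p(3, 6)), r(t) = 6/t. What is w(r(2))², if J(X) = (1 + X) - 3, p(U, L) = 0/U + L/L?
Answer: 0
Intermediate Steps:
p(U, L) = 1 (p(U, L) = 0 + 1 = 1)
J(X) = -2 + X
w(T) = 0 (w(T) = (2 + (-2 + 0))/(T + 1) = (2 - 2)/(1 + T) = 0/(1 + T) = 0)
w(r(2))² = 0² = 0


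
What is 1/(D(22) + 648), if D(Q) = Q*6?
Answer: 1/780 ≈ 0.0012821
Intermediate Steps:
D(Q) = 6*Q
1/(D(22) + 648) = 1/(6*22 + 648) = 1/(132 + 648) = 1/780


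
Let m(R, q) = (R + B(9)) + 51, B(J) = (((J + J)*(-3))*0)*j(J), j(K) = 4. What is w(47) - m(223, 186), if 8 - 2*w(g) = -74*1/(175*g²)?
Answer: -104375213/386575 ≈ -270.00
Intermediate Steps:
w(g) = 4 + 37/(175*g²) (w(g) = 4 - (-37)/(175*g²) = 4 + 37/(175*g²))
B(J) = 0 (B(J) = (((J + J)*(-3))*0)*4 = (((2*J)*(-3))*0)*4 = (-6*J*0)*4 = 0*4 = 0)
m(R, q) = 51 + R (m(R, q) = (R + 0) + 51 = R + 51 = 51 + R)
w(47) - m(223, 186) = (4 + (37/175)/47²) - (51 + 223) = (4 + (37/175)*(1/2209)) - 1*274 = (4 + 37/386575) - 274 = 1546337/386575 - 274 = -104375213/386575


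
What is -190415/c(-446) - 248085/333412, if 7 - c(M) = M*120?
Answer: -76765891775/17846544124 ≈ -4.3014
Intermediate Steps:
c(M) = 7 - 120*M (c(M) = 7 - M*120 = 7 - 120*M)
-190415/c(-446) - 248085/333412 = -190415/(7 - 120*(-446)) - 248085/333412 = -190415/(7 + 53520) - 248085*1/333412 = -190415/53527 - 248085/333412 = -76765891775/17846544124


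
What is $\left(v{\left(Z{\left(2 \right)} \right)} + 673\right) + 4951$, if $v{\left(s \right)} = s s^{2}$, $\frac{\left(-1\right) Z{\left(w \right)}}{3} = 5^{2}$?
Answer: $-416251$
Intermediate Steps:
$Z{\left(w \right)} = -75$ ($Z{\left(w \right)} = - 3 \cdot 5^{2} = \left(-3\right) 25 = -75$)
$v{\left(s \right)} = s^{3}$
$\left(v{\left(Z{\left(2 \right)} \right)} + 673\right) + 4951 = \left(\left(-75\right)^{3} + 673\right) + 4951 = \left(-421875 + 673\right) + 4951 = -421202 + 4951 = -416251$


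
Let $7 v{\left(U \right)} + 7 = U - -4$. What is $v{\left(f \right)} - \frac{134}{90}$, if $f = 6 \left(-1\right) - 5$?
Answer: $- \frac{157}{45} \approx -3.4889$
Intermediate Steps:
$f = -11$ ($f = -6 - 5 = -11$)
$v{\left(U \right)} = - \frac{3}{7} + \frac{U}{7}$ ($v{\left(U \right)} = -1 + \frac{U - -4}{7} = -1 + \frac{U + 4}{7} = -1 + \frac{4 + U}{7} = -1 + \left(\frac{4}{7} + \frac{U}{7}\right) = - \frac{3}{7} + \frac{U}{7}$)
$v{\left(f \right)} - \frac{134}{90} = \left(- \frac{3}{7} + \frac{1}{7} \left(-11\right)\right) - \frac{134}{90} = \left(- \frac{3}{7} - \frac{11}{7}\right) - \frac{67}{45} = -2 - \frac{67}{45} = - \frac{157}{45}$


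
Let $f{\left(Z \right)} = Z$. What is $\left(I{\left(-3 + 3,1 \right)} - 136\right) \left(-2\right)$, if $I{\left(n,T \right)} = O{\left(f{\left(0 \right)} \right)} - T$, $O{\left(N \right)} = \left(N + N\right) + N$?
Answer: $274$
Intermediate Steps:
$O{\left(N \right)} = 3 N$ ($O{\left(N \right)} = 2 N + N = 3 N$)
$I{\left(n,T \right)} = - T$ ($I{\left(n,T \right)} = 3 \cdot 0 - T = 0 - T = - T$)
$\left(I{\left(-3 + 3,1 \right)} - 136\right) \left(-2\right) = \left(\left(-1\right) 1 - 136\right) \left(-2\right) = \left(-1 - 136\right) \left(-2\right) = \left(-137\right) \left(-2\right) = 274$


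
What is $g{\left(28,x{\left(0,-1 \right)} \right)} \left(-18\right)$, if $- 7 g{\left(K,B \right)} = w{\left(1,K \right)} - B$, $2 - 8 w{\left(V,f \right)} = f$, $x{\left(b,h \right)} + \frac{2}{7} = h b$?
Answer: $- \frac{747}{98} \approx -7.6225$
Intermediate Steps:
$x{\left(b,h \right)} = - \frac{2}{7} + b h$ ($x{\left(b,h \right)} = - \frac{2}{7} + h b = - \frac{2}{7} + b h$)
$w{\left(V,f \right)} = \frac{1}{4} - \frac{f}{8}$
$g{\left(K,B \right)} = - \frac{1}{28} + \frac{B}{7} + \frac{K}{56}$ ($g{\left(K,B \right)} = - \frac{\left(\frac{1}{4} - \frac{K}{8}\right) - B}{7} = - \frac{\frac{1}{4} - B - \frac{K}{8}}{7} = - \frac{1}{28} + \frac{B}{7} + \frac{K}{56}$)
$g{\left(28,x{\left(0,-1 \right)} \right)} \left(-18\right) = \left(- \frac{1}{28} + \frac{- \frac{2}{7} + 0 \left(-1\right)}{7} + \frac{1}{56} \cdot 28\right) \left(-18\right) = \left(- \frac{1}{28} + \frac{- \frac{2}{7} + 0}{7} + \frac{1}{2}\right) \left(-18\right) = \left(- \frac{1}{28} + \frac{1}{7} \left(- \frac{2}{7}\right) + \frac{1}{2}\right) \left(-18\right) = \left(- \frac{1}{28} - \frac{2}{49} + \frac{1}{2}\right) \left(-18\right) = \frac{83}{196} \left(-18\right) = - \frac{747}{98}$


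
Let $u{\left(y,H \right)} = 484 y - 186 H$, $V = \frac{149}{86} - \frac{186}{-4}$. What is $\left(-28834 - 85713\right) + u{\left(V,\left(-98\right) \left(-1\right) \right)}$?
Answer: $- \frac{4705509}{43} \approx -1.0943 \cdot 10^{5}$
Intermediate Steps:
$V = \frac{2074}{43}$ ($V = 149 \cdot \frac{1}{86} - - \frac{93}{2} = \frac{149}{86} + \frac{93}{2} = \frac{2074}{43} \approx 48.233$)
$u{\left(y,H \right)} = - 186 H + 484 y$
$\left(-28834 - 85713\right) + u{\left(V,\left(-98\right) \left(-1\right) \right)} = \left(-28834 - 85713\right) + \left(- 186 \left(\left(-98\right) \left(-1\right)\right) + 484 \cdot \frac{2074}{43}\right) = -114547 + \left(\left(-186\right) 98 + \frac{1003816}{43}\right) = -114547 + \left(-18228 + \frac{1003816}{43}\right) = -114547 + \frac{220012}{43} = - \frac{4705509}{43}$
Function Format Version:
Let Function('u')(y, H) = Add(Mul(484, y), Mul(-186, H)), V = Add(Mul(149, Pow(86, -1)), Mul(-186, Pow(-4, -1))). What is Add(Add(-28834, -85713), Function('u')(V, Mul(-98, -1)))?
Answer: Rational(-4705509, 43) ≈ -1.0943e+5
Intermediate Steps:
V = Rational(2074, 43) (V = Add(Mul(149, Rational(1, 86)), Mul(-186, Rational(-1, 4))) = Add(Rational(149, 86), Rational(93, 2)) = Rational(2074, 43) ≈ 48.233)
Function('u')(y, H) = Add(Mul(-186, H), Mul(484, y))
Add(Add(-28834, -85713), Function('u')(V, Mul(-98, -1))) = Add(Add(-28834, -85713), Add(Mul(-186, Mul(-98, -1)), Mul(484, Rational(2074, 43)))) = Add(-114547, Add(Mul(-186, 98), Rational(1003816, 43))) = Add(-114547, Add(-18228, Rational(1003816, 43))) = Add(-114547, Rational(220012, 43)) = Rational(-4705509, 43)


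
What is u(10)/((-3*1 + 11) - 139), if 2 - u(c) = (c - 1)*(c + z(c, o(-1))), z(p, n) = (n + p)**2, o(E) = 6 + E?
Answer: 2113/131 ≈ 16.130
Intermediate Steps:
u(c) = 2 - (-1 + c)*(c + (5 + c)**2) (u(c) = 2 - (c - 1)*(c + ((6 - 1) + c)**2) = 2 - (-1 + c)*(c + (5 + c)**2))
u(10)/((-3*1 + 11) - 139) = (27 - 1*10**3 - 14*10 - 10*10**2)/((-3*1 + 11) - 139) = (27 - 1*1000 - 140 - 10*100)/((-3 + 11) - 139) = (27 - 1000 - 140 - 1000)/(8 - 139) = -2113/(-131) = -1/131*(-2113) = 2113/131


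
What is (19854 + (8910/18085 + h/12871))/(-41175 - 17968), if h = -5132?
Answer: -924295570256/2753367293201 ≈ -0.33570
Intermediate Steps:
(19854 + (8910/18085 + h/12871))/(-41175 - 17968) = (19854 + (8910/18085 - 5132/12871))/(-41175 - 17968) = (19854 + (8910*(1/18085) - 5132*1/12871))/(-59143) = (19854 + (1782/3617 - 5132/12871))*(-1/59143) = (19854 + 4373678/46554407)*(-1/59143) = (924295570256/46554407)*(-1/59143) = -924295570256/2753367293201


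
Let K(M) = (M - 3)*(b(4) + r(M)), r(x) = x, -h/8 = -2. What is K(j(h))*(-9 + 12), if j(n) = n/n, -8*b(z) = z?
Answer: -3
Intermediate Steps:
h = 16 (h = -8*(-2) = 16)
b(z) = -z/8
j(n) = 1
K(M) = (-3 + M)*(-½ + M) (K(M) = (M - 3)*(-⅛*4 + M) = (-3 + M)*(-½ + M))
K(j(h))*(-9 + 12) = (3/2 + 1² - 7/2*1)*(-9 + 12) = (3/2 + 1 - 7/2)*3 = -1*3 = -3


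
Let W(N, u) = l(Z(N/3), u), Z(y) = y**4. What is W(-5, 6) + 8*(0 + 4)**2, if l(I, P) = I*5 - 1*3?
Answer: 13250/81 ≈ 163.58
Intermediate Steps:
l(I, P) = -3 + 5*I (l(I, P) = 5*I - 3 = -3 + 5*I)
W(N, u) = -3 + 5*N**4/81 (W(N, u) = -3 + 5*(N/3)**4 = -3 + 5*(N**4/81) = -3 + 5*N**4/81)
W(-5, 6) + 8*(0 + 4)**2 = (-3 + (5/81)*(-5)**4) + 8*(0 + 4)**2 = (-3 + (5/81)*625) + 8*4**2 = (-3 + 3125/81) + 8*16 = 2882/81 + 128 = 13250/81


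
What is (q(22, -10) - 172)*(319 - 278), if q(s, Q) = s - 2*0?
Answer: -6150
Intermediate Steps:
q(s, Q) = s (q(s, Q) = s + 0 = s)
(q(22, -10) - 172)*(319 - 278) = (22 - 172)*(319 - 278) = -150*41 = -6150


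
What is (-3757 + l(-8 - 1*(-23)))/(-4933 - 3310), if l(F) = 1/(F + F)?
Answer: 112709/247290 ≈ 0.45578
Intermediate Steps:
l(F) = 1/(2*F)
(-3757 + l(-8 - 1*(-23)))/(-4933 - 3310) = (-3757 + 1/(2*(-8 - 1*(-23))))/(-4933 - 3310) = (-3757 + 1/(2*(-8 + 23)))/(-8243) = (-3757 + (½)/15)*(-1/8243) = (-3757 + (½)*(1/15))*(-1/8243) = (-3757 + 1/30)*(-1/8243) = -112709/30*(-1/8243) = 112709/247290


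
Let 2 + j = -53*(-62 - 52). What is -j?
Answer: -6040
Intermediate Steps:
j = 6040 (j = -2 - 53*(-62 - 52) = -2 - 53*(-114) = -2 + 6042 = 6040)
-j = -1*6040 = -6040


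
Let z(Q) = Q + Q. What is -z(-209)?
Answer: 418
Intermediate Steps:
z(Q) = 2*Q
-z(-209) = -2*(-209) = -1*(-418) = 418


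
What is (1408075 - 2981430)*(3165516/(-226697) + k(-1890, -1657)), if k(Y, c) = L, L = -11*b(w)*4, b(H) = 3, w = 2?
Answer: 52061561739600/226697 ≈ 2.2965e+8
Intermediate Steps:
L = -132 (L = -11*3*4 = -33*4 = -132)
k(Y, c) = -132
(1408075 - 2981430)*(3165516/(-226697) + k(-1890, -1657)) = (1408075 - 2981430)*(3165516/(-226697) - 132) = -1573355*(3165516*(-1/226697) - 132) = -1573355*(-3165516/226697 - 132) = -1573355*(-33089520/226697) = 52061561739600/226697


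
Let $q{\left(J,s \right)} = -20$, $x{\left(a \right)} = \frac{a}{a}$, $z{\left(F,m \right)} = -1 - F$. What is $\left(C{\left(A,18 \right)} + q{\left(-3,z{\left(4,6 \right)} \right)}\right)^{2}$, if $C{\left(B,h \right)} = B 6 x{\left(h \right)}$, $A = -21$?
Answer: $21316$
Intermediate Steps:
$x{\left(a \right)} = 1$
$C{\left(B,h \right)} = 6 B$ ($C{\left(B,h \right)} = B 6 \cdot 1 = 6 B 1 = 6 B$)
$\left(C{\left(A,18 \right)} + q{\left(-3,z{\left(4,6 \right)} \right)}\right)^{2} = \left(6 \left(-21\right) - 20\right)^{2} = \left(-126 - 20\right)^{2} = \left(-146\right)^{2} = 21316$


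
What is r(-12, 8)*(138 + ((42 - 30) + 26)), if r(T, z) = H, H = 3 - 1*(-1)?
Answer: 704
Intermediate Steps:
H = 4 (H = 3 + 1 = 4)
r(T, z) = 4
r(-12, 8)*(138 + ((42 - 30) + 26)) = 4*(138 + ((42 - 30) + 26)) = 4*(138 + (12 + 26)) = 4*(138 + 38) = 4*176 = 704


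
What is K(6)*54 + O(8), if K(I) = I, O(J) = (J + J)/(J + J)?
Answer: 325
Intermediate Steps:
O(J) = 1 (O(J) = (2*J)/((2*J)) = (2*J)*(1/(2*J)) = 1)
K(6)*54 + O(8) = 6*54 + 1 = 324 + 1 = 325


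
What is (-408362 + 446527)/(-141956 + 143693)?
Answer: 38165/1737 ≈ 21.972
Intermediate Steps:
(-408362 + 446527)/(-141956 + 143693) = 38165/1737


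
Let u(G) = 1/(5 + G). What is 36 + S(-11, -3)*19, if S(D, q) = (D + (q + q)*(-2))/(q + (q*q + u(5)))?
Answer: 2386/61 ≈ 39.115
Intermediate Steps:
S(D, q) = (D - 4*q)/(1/10 + q + q**2) (S(D, q) = (D + (q + q)*(-2))/(q + (q*q + 1/(5 + 5))) = (D + (2*q)*(-2))/(q + (q**2 + 1/10)) = (D - 4*q)/(q + (q**2 + 1/10)) = (D - 4*q)/(q + (1/10 + q**2)) = (D - 4*q)/(1/10 + q + q**2))
36 + S(-11, -3)*19 = 36 + (10*(-11 - 4*(-3))/(1 + 10*(-3) + 10*(-3)**2))*19 = 36 + (10*(-11 + 12)/(1 - 30 + 10*9))*19 = 36 + (10*1/(1 - 30 + 90))*19 = 36 + (10*1/61)*19 = 36 + (10*(1/61)*1)*19 = 36 + (10/61)*19 = 36 + 190/61 = 2386/61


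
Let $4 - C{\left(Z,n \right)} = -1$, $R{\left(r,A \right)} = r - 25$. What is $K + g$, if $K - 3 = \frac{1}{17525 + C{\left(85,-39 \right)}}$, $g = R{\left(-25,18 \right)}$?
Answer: $- \frac{823909}{17530} \approx -47.0$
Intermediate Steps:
$R{\left(r,A \right)} = -25 + r$ ($R{\left(r,A \right)} = r - 25 = -25 + r$)
$C{\left(Z,n \right)} = 5$ ($C{\left(Z,n \right)} = 4 - -1 = 4 + 1 = 5$)
$g = -50$ ($g = -25 - 25 = -50$)
$K = \frac{52591}{17530}$ ($K = 3 + \frac{1}{17525 + 5} = 3 + \frac{1}{17530} = \frac{52591}{17530} \approx 3.0001$)
$K + g = \frac{52591}{17530} - 50 = - \frac{823909}{17530}$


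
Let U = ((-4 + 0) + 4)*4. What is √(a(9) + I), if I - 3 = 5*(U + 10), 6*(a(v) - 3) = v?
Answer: √230/2 ≈ 7.5829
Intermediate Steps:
U = 0 (U = (-4 + 4)*4 = 0*4 = 0)
a(v) = 3 + v/6
I = 53 (I = 3 + 5*(0 + 10) = 3 + 5*10 = 3 + 50 = 53)
√(a(9) + I) = √((3 + (⅙)*9) + 53) = √((3 + 3/2) + 53) = √(9/2 + 53) = √(115/2) = √230/2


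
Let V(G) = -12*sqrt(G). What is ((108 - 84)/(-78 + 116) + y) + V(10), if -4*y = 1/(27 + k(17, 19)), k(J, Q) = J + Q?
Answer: 3005/4788 - 12*sqrt(10) ≈ -37.320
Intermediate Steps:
y = -1/252 (y = -1/(4*(27 + (17 + 19))) = -1/(4*(27 + 36)) = -1/4/63 = -1/4*1/63 = -1/252 ≈ -0.0039683)
((108 - 84)/(-78 + 116) + y) + V(10) = ((108 - 84)/(-78 + 116) - 1/252) - 12*sqrt(10) = (24/38 - 1/252) - 12*sqrt(10) = (24*(1/38) - 1/252) - 12*sqrt(10) = (12/19 - 1/252) - 12*sqrt(10) = 3005/4788 - 12*sqrt(10)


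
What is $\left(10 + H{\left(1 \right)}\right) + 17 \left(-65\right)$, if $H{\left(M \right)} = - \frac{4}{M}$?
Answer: $-1099$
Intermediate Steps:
$\left(10 + H{\left(1 \right)}\right) + 17 \left(-65\right) = \left(10 - \frac{4}{1}\right) + 17 \left(-65\right) = \left(10 - 4\right) - 1105 = 6 - 1105 = -1099$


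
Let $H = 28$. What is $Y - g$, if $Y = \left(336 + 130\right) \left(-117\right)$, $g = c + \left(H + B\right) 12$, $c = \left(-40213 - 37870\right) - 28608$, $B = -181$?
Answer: $54005$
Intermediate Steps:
$c = -106691$ ($c = -78083 - 28608 = -106691$)
$g = -108527$ ($g = -106691 + \left(28 - 181\right) 12 = -106691 - 1836 = -108527$)
$Y = -54522$ ($Y = 466 \left(-117\right) = -54522$)
$Y - g = -54522 - -108527 = -54522 + 108527 = 54005$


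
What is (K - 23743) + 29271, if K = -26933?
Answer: -21405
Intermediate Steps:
(K - 23743) + 29271 = (-26933 - 23743) + 29271 = -50676 + 29271 = -21405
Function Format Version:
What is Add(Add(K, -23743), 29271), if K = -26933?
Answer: -21405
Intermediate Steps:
Add(Add(K, -23743), 29271) = Add(Add(-26933, -23743), 29271) = Add(-50676, 29271) = -21405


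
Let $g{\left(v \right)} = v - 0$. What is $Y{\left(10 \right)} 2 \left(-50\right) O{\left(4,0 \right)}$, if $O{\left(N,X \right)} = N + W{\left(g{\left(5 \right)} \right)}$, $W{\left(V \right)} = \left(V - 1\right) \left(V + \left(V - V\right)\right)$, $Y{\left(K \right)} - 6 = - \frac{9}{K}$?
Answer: $-12240$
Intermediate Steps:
$g{\left(v \right)} = v$ ($g{\left(v \right)} = v + 0 = v$)
$Y{\left(K \right)} = 6 - \frac{9}{K}$
$W{\left(V \right)} = V \left(-1 + V\right)$ ($W{\left(V \right)} = \left(-1 + V\right) \left(V + 0\right) = \left(-1 + V\right) V = V \left(-1 + V\right)$)
$O{\left(N,X \right)} = 20 + N$ ($O{\left(N,X \right)} = N + 5 \left(-1 + 5\right) = N + 5 \cdot 4 = N + 20 = 20 + N$)
$Y{\left(10 \right)} 2 \left(-50\right) O{\left(4,0 \right)} = \left(6 - \frac{9}{10}\right) 2 \left(-50\right) \left(20 + 4\right) = \left(6 - \frac{9}{10}\right) \left(-100\right) 24 = \frac{51}{10} \left(-100\right) 24 = \left(-510\right) 24 = -12240$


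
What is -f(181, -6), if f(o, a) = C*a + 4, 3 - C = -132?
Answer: 806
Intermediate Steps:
C = 135 (C = 3 - 1*(-132) = 3 + 132 = 135)
f(o, a) = 4 + 135*a (f(o, a) = 135*a + 4 = 4 + 135*a)
-f(181, -6) = -(4 + 135*(-6)) = -(4 - 810) = -1*(-806) = 806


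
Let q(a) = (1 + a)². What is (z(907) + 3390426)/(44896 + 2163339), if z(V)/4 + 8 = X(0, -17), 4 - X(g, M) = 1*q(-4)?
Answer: 3390374/2208235 ≈ 1.5353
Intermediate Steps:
X(g, M) = -5 (X(g, M) = 4 - (1 - 4)² = 4 - (-3)² = 4 - 9 = -5)
z(V) = -52 (z(V) = -32 + 4*(-5) = -32 - 20 = -52)
(z(907) + 3390426)/(44896 + 2163339) = (-52 + 3390426)/(44896 + 2163339) = 3390374/2208235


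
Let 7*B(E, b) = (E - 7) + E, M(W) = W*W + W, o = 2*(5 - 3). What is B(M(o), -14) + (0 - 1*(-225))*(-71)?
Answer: -111792/7 ≈ -15970.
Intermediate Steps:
o = 4 (o = 2*2 = 4)
M(W) = W + W² (M(W) = W² + W = W + W²)
B(E, b) = -1 + 2*E/7 (B(E, b) = ((E - 7) + E)/7 = ((-7 + E) + E)/7 = (-7 + 2*E)/7 = -1 + 2*E/7)
B(M(o), -14) + (0 - 1*(-225))*(-71) = (-1 + 2*(4*(1 + 4))/7) + (0 - 1*(-225))*(-71) = (-1 + 2*(4*5)/7) + (0 + 225)*(-71) = (-1 + (2/7)*20) + 225*(-71) = (-1 + 40/7) - 15975 = 33/7 - 15975 = -111792/7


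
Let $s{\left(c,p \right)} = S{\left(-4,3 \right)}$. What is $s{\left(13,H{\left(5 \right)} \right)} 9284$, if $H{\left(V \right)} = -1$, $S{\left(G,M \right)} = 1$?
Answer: $9284$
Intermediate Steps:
$s{\left(c,p \right)} = 1$
$s{\left(13,H{\left(5 \right)} \right)} 9284 = 1 \cdot 9284 = 9284$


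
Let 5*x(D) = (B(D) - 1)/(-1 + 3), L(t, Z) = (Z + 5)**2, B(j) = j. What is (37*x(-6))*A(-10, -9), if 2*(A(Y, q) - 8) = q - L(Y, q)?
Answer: 2331/20 ≈ 116.55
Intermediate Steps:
L(t, Z) = (5 + Z)**2
x(D) = -1/10 + D/10 (x(D) = ((D - 1)/(-1 + 3))/5 = ((-1 + D)/2)/5 = ((-1 + D)*(1/2))/5 = (-1/2 + D/2)/5 = -1/10 + D/10)
A(Y, q) = 8 + q/2 - (5 + q)**2/2 (A(Y, q) = 8 + (q - (5 + q)**2)/2 = 8 + (q/2 - (5 + q)**2/2) = 8 + q/2 - (5 + q)**2/2)
(37*x(-6))*A(-10, -9) = (37*(-1/10 + (1/10)*(-6)))*(8 + (1/2)*(-9) - (5 - 9)**2/2) = (37*(-1/10 - 3/5))*(8 - 9/2 - 1/2*(-4)**2) = (37*(-7/10))*(8 - 9/2 - 1/2*16) = -259*(8 - 9/2 - 8)/10 = -259/10*(-9/2) = 2331/20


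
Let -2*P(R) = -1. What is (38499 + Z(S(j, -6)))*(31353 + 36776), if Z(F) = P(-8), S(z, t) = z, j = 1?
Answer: 5245864871/2 ≈ 2.6229e+9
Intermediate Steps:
P(R) = ½ (P(R) = -½*(-1) = ½)
Z(F) = ½
(38499 + Z(S(j, -6)))*(31353 + 36776) = (38499 + ½)*(31353 + 36776) = (76999/2)*68129 = 5245864871/2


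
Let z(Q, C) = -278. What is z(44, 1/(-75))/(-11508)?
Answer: 139/5754 ≈ 0.024157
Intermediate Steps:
z(44, 1/(-75))/(-11508) = -278/(-11508) = -278*(-1/11508) = 139/5754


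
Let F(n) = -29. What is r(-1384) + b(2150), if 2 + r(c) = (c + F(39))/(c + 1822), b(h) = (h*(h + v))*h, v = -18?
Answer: 1438854819237/146 ≈ 9.8552e+9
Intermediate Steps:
b(h) = h²*(-18 + h) (b(h) = (h*(h - 18))*h = (h*(-18 + h))*h = h²*(-18 + h))
r(c) = -2 + (-29 + c)/(1822 + c) (r(c) = -2 + (c - 29)/(c + 1822) = -2 + (-29 + c)/(1822 + c))
r(-1384) + b(2150) = (-3673 - 1*(-1384))/(1822 - 1384) + 2150²*(-18 + 2150) = (-3673 + 1384)/438 + 4622500*2132 = (1/438)*(-2289) + 9855170000 = -763/146 + 9855170000 = 1438854819237/146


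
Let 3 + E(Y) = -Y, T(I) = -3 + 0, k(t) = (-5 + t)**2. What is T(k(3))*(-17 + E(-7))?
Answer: 39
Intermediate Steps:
T(I) = -3
E(Y) = -3 - Y
T(k(3))*(-17 + E(-7)) = -3*(-17 + (-3 - 1*(-7))) = -3*(-17 + (-3 + 7)) = -3*(-17 + 4) = -3*(-13) = 39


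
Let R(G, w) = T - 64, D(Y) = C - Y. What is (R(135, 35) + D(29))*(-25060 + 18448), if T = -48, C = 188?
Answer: -310764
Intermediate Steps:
D(Y) = 188 - Y
R(G, w) = -112 (R(G, w) = -48 - 64 = -112)
(R(135, 35) + D(29))*(-25060 + 18448) = (-112 + (188 - 1*29))*(-25060 + 18448) = (-112 + (188 - 29))*(-6612) = (-112 + 159)*(-6612) = 47*(-6612) = -310764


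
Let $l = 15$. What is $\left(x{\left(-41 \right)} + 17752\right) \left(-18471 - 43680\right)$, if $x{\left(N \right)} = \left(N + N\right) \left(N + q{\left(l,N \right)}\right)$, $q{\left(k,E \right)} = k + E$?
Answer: $-1444762146$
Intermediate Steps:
$q{\left(k,E \right)} = E + k$
$x{\left(N \right)} = 2 N \left(15 + 2 N\right)$ ($x{\left(N \right)} = \left(N + N\right) \left(N + \left(N + 15\right)\right) = 2 N \left(N + \left(15 + N\right)\right) = 2 N \left(15 + 2 N\right)$)
$\left(x{\left(-41 \right)} + 17752\right) \left(-18471 - 43680\right) = \left(2 \left(-41\right) \left(15 + 2 \left(-41\right)\right) + 17752\right) \left(-18471 - 43680\right) = \left(2 \left(-41\right) \left(15 - 82\right) + 17752\right) \left(-62151\right) = \left(2 \left(-41\right) \left(-67\right) + 17752\right) \left(-62151\right) = \left(5494 + 17752\right) \left(-62151\right) = 23246 \left(-62151\right) = -1444762146$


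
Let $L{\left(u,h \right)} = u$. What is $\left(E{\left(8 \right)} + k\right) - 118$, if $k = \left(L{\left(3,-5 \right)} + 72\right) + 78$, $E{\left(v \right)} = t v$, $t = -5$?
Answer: $-5$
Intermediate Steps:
$E{\left(v \right)} = - 5 v$
$k = 153$ ($k = \left(3 + 72\right) + 78 = 75 + 78 = 153$)
$\left(E{\left(8 \right)} + k\right) - 118 = \left(\left(-5\right) 8 + 153\right) - 118 = \left(-40 + 153\right) - 118 = 113 - 118 = -5$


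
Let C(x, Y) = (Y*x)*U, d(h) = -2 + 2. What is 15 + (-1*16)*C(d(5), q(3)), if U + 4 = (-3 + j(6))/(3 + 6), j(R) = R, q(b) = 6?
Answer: 15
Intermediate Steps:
d(h) = 0
U = -11/3 (U = -4 + (-3 + 6)/(3 + 6) = -4 + 3/9 = -4 + 3*(⅑) = -4 + ⅓ = -11/3 ≈ -3.6667)
C(x, Y) = -11*Y*x/3 (C(x, Y) = (Y*x)*(-11/3) = -11*Y*x/3)
15 + (-1*16)*C(d(5), q(3)) = 15 + (-1*16)*(-11/3*6*0) = 15 - 16*0 = 15 + 0 = 15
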